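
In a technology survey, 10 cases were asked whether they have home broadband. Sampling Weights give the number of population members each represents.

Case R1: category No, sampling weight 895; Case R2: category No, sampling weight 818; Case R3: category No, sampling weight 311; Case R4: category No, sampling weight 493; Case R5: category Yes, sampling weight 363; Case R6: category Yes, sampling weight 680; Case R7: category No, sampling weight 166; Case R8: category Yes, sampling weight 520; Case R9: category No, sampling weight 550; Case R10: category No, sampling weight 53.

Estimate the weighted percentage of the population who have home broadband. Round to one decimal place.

Sum of weights for 'Yes' = 363 + 680 + 520 = 1563
Total weight = 895 + 818 + 311 + 493 + 363 + 680 + 166 + 520 + 550 + 53 = 4849
Weighted proportion = 1563 / 4849 = 0.3223345 → 32.23345%

32.2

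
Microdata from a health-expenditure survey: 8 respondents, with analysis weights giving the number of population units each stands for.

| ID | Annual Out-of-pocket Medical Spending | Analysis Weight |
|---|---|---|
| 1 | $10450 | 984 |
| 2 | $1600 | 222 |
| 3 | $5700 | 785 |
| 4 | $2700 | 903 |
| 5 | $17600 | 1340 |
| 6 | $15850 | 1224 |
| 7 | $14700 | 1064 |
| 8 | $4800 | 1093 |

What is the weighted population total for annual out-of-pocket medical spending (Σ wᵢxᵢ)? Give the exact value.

81422200

Weighted total = 81422200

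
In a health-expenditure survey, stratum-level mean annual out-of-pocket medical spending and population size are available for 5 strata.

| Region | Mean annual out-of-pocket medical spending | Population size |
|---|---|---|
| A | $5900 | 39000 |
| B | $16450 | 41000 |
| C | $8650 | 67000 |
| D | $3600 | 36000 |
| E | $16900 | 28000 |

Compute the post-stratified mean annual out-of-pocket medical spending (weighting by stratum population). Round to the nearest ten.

Σ Nₕ·x̄ₕ = 2086900000
Σ Nₕ = 39000 + 41000 + 67000 + 36000 + 28000 = 211000
Overall mean = 2086900000 / 211000 = 9890.5213

9890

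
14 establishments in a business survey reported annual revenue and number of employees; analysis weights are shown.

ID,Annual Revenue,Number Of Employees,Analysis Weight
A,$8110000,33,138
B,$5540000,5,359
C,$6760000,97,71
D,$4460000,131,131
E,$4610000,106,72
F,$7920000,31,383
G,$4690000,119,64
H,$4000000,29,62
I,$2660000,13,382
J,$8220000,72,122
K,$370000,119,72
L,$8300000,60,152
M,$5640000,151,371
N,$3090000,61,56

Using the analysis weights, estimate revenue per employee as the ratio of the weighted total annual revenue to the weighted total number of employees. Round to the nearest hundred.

Σ wᵢ·y = 13658380000
Σ wᵢ·x = 150191
Ratio = 13658380000 / 150191 = 90940.07

90900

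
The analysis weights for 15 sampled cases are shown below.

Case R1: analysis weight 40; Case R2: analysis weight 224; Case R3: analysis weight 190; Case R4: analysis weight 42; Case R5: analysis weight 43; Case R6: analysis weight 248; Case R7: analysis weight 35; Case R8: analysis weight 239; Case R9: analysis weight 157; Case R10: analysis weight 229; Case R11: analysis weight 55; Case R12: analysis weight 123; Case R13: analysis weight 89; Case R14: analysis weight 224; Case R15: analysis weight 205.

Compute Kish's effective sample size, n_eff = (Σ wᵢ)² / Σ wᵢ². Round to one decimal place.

Σ wᵢ = 2143
Σ wᵢ² = 406705
n_eff = 2143² / 406705 = 4592449 / 406705 = 11.291843

11.3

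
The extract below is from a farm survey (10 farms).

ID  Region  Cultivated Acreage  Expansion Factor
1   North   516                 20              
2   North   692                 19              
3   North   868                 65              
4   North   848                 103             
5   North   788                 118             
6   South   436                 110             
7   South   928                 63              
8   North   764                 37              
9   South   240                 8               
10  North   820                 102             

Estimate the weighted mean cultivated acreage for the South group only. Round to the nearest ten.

South rows: 6, 7, 9
Weighted sum = 436×110 + 928×63 + 240×8
  = 47960 + 58464 + 1920 = 108344
Sum of weights = 110 + 63 + 8 = 181
Weighted mean = 108344 / 181 = 598.58564

600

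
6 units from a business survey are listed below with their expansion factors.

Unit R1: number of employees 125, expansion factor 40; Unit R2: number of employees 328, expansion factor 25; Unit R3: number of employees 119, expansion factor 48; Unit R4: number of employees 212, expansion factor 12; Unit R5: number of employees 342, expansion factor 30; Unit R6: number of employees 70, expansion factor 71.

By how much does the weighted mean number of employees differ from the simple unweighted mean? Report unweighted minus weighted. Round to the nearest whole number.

37

Unweighted sum = 1196
Unweighted mean = 1196 / 6 = 199.33333
Weighted sum = 125×40 + 328×25 + 119×48 + 212×12 + 342×30 + 70×71
  = 36686
Sum of weights = 40 + 25 + 48 + 12 + 30 + 71 = 226
Weighted mean = 36686 / 226 = 162.32743
Difference (unweighted minus weighted) = 37.0059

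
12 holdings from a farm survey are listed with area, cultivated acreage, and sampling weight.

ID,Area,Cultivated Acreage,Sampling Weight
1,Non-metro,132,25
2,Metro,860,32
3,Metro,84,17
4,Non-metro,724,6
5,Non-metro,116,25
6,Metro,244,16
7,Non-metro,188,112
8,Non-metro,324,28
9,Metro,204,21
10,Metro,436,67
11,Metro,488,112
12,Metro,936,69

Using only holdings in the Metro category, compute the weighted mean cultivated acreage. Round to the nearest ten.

560

Metro rows: 2, 3, 6, 9, 10, 11, 12
Weighted sum = 860×32 + 84×17 + 244×16 + 204×21 + 436×67 + 488×112 + 936×69
  = 27520 + 1428 + 3904 + 4284 + 29212 + 54656 + 64584 = 185588
Sum of weights = 32 + 17 + 16 + 21 + 67 + 112 + 69 = 334
Weighted mean = 185588 / 334 = 555.65269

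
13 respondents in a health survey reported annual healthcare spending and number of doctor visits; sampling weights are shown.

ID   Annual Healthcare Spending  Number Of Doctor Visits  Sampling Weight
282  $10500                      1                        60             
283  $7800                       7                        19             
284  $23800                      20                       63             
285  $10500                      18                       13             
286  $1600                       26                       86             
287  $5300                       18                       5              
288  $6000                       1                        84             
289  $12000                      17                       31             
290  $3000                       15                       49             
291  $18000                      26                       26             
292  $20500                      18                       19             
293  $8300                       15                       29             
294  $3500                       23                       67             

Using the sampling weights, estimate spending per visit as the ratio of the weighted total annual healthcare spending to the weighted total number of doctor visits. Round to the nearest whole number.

Σ wᵢ·y = 4933900
Σ wᵢ·x = 8353
Ratio = 4933900 / 8353 = 590.67401

591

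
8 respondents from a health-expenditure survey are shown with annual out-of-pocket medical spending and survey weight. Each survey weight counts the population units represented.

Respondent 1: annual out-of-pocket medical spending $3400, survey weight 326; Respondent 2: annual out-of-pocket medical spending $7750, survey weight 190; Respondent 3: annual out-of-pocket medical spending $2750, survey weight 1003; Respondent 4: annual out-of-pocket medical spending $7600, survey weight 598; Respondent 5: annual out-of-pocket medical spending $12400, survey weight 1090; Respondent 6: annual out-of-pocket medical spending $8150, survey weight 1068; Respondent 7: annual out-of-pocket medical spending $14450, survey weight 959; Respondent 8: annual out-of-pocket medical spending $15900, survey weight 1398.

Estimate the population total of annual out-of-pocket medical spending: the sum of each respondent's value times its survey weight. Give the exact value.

68189900

Weighted total = 68189900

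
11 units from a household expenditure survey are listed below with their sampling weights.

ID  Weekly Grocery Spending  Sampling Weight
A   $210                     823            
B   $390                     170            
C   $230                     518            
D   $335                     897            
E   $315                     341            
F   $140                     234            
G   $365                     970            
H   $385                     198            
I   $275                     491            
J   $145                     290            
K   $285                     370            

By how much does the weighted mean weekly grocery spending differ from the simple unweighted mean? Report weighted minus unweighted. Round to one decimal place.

5.6

Unweighted sum = 210 + 390 + 230 + 335 + 315 + 140 + 365 + 385 + 275 + 145 + 285 = 3075
Unweighted mean = 3075 / 11 = 279.54545
Weighted sum = 210×823 + 390×170 + 230×518 + 335×897 + 315×341 + 140×234 + 365×970 + 385×198 + 275×491 + 145×290 + 285×370
  = 172830 + 66300 + 119140 + 300495 + 107415 + 32760 + 354050 + 76230 + 135025 + 42050 + 105450 = 1511745
Sum of weights = 823 + 170 + 518 + 897 + 341 + 234 + 970 + 198 + 491 + 290 + 370 = 5302
Weighted mean = 1511745 / 5302 = 285.12731
Difference (weighted minus unweighted) = 5.5818559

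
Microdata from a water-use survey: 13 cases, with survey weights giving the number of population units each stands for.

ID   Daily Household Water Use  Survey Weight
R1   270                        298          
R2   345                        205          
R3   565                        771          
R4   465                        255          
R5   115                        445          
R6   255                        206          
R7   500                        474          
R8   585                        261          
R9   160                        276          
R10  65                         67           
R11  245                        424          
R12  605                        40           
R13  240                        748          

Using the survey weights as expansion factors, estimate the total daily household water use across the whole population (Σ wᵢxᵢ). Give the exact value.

Weighted total = 1554880

1554880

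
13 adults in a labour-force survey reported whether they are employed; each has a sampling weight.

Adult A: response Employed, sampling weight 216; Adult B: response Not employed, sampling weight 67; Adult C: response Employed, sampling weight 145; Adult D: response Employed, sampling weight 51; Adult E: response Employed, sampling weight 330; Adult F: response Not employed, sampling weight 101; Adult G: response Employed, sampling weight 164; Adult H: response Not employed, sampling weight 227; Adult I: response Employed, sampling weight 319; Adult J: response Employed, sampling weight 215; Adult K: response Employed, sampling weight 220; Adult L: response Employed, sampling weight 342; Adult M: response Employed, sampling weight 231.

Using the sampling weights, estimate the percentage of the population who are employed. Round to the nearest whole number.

85

Sum of weights for 'Employed' = 216 + 145 + 51 + 330 + 164 + 319 + 215 + 220 + 342 + 231 = 2233
Total weight = 2628
Weighted proportion = 2233 / 2628 = 0.84969559 → 84.969559%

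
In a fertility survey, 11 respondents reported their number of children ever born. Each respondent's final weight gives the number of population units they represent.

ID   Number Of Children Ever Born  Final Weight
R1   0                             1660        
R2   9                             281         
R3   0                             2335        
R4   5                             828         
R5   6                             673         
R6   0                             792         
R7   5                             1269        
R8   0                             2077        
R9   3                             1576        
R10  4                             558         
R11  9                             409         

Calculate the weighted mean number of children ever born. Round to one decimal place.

2.2

Weighted sum = 0×1660 + 9×281 + 0×2335 + 5×828 + 6×673 + 0×792 + 5×1269 + 0×2077 + 3×1576 + 4×558 + 9×409
  = 0 + 2529 + 0 + 4140 + 4038 + 0 + 6345 + 0 + 4728 + 2232 + 3681 = 27693
Sum of weights = 12458
Weighted mean = 27693 / 12458 = 2.222909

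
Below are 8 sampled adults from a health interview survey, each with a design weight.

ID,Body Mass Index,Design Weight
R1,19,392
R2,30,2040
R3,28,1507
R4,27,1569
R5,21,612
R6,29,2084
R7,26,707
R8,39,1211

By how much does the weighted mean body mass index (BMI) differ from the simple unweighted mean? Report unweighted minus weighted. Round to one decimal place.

Unweighted sum = 19 + 30 + 28 + 27 + 21 + 29 + 26 + 39 = 219
Unweighted mean = 219 / 8 = 27.375
Weighted sum = 292106
Sum of weights = 392 + 2040 + 1507 + 1569 + 612 + 2084 + 707 + 1211 = 10122
Weighted mean = 292106 / 10122 = 28.858526
Difference (unweighted minus weighted) = -1.483526

-1.5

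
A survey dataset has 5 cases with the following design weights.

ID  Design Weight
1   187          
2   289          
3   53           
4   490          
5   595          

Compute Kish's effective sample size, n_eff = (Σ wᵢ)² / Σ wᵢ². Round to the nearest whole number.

Σ wᵢ = 187 + 289 + 53 + 490 + 595 = 1614
Σ wᵢ² = 34969 + 83521 + 2809 + 240100 + 354025 = 715424
n_eff = 1614² / 715424 = 2604996 / 715424 = 3.6411918

4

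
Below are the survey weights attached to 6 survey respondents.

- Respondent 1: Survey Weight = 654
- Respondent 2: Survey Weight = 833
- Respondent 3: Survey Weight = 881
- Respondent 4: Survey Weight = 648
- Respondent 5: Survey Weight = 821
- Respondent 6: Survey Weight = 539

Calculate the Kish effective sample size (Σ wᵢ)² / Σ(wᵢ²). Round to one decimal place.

5.8

Σ wᵢ = 654 + 833 + 881 + 648 + 821 + 539 = 4376
Σ wᵢ² = 427716 + 693889 + 776161 + 419904 + 674041 + 290521 = 3282232
n_eff = 4376² / 3282232 = 19149376 / 3282232 = 5.8342543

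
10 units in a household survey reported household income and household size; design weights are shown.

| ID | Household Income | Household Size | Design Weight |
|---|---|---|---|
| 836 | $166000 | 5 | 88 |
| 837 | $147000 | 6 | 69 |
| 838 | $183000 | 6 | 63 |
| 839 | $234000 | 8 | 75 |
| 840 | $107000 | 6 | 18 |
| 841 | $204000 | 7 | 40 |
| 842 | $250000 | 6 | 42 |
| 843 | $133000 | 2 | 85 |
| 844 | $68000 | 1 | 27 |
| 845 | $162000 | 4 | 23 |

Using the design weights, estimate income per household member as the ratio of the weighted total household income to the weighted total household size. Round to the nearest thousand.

33000

Σ wᵢ·y = 166000×88 + 147000×69 + 183000×63 + 234000×75 + 107000×18 + 204000×40 + 250000×42 + 133000×85 + 68000×27 + 162000×23
  = 14608000 + 10143000 + 11529000 + 17550000 + 1926000 + 8160000 + 10500000 + 11305000 + 1836000 + 3726000 = 91283000
Σ wᵢ·x = 5×88 + 6×69 + 6×63 + 8×75 + 6×18 + 7×40 + 6×42 + 2×85 + 1×27 + 4×23
  = 440 + 414 + 378 + 600 + 108 + 280 + 252 + 170 + 27 + 92 = 2761
Ratio = 91283000 / 2761 = 33061.572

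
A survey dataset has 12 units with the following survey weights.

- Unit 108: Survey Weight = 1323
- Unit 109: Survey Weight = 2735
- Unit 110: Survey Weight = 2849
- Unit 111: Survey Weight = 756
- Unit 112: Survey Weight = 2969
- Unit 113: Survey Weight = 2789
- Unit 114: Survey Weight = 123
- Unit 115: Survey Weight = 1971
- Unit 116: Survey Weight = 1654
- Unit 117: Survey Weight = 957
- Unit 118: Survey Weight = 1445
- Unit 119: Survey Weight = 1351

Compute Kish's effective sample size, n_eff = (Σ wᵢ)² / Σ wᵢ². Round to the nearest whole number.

Σ wᵢ = 1323 + 2735 + 2849 + 756 + 2969 + 2789 + 123 + 1971 + 1654 + 957 + 1445 + 1351 = 20922
Σ wᵢ² = 45977134
n_eff = 20922² / 45977134 = 437730084 / 45977134 = 9.520604

10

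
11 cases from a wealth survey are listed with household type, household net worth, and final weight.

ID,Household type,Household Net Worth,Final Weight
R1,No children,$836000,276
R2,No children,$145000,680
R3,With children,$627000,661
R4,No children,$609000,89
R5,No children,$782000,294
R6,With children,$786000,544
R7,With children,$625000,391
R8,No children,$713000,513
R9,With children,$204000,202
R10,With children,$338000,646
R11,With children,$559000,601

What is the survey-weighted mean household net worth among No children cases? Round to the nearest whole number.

No children rows: R1, R2, R4, R5, R8
Weighted sum = 979214000
Sum of weights = 276 + 680 + 89 + 294 + 513 = 1852
Weighted mean = 979214000 / 1852 = 528733.26

528733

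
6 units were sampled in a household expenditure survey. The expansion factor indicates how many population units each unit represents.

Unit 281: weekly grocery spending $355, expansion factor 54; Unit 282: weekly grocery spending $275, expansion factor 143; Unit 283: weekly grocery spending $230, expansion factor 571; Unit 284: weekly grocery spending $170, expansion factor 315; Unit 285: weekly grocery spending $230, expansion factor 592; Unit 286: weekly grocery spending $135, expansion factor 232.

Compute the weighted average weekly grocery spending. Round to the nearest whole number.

215

Weighted sum = 355×54 + 275×143 + 230×571 + 170×315 + 230×592 + 135×232
  = 19170 + 39325 + 131330 + 53550 + 136160 + 31320 = 410855
Sum of weights = 54 + 143 + 571 + 315 + 592 + 232 = 1907
Weighted mean = 410855 / 1907 = 215.44573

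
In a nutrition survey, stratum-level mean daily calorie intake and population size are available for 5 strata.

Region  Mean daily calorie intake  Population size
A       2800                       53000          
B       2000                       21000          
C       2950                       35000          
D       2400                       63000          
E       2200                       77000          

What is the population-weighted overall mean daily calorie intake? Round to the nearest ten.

Σ Nₕ·x̄ₕ = 2800×53000 + 2000×21000 + 2950×35000 + 2400×63000 + 2200×77000
  = 614250000
Σ Nₕ = 249000
Overall mean = 614250000 / 249000 = 2466.8675

2470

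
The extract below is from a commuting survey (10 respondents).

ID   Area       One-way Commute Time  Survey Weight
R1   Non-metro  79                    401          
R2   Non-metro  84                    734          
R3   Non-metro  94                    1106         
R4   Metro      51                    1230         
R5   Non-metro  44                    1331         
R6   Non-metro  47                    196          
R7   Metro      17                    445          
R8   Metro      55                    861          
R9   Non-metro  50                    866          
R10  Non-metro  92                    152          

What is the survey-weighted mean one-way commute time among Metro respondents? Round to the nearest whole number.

Metro rows: R4, R7, R8
Weighted sum = 51×1230 + 17×445 + 55×861
  = 117650
Sum of weights = 1230 + 445 + 861 = 2536
Weighted mean = 117650 / 2536 = 46.391956

46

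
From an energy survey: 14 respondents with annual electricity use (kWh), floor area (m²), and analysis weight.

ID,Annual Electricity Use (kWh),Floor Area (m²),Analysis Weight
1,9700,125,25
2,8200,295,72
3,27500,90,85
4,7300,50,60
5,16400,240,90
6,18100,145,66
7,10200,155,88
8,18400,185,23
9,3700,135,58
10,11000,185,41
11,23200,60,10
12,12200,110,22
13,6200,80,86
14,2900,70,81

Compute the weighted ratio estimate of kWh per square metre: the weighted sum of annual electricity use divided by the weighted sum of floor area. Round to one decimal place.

82.9

Σ wᵢ·y = 9533900
Σ wᵢ·x = 115065
Ratio = 9533900 / 115065 = 82.856646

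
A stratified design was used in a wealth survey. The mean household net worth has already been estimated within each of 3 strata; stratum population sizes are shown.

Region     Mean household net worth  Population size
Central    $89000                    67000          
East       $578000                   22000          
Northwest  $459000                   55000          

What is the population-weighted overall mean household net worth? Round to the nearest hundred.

Σ Nₕ·x̄ₕ = 89000×67000 + 578000×22000 + 459000×55000
  = 5963000000 + 12716000000 + 25245000000 = 43924000000
Σ Nₕ = 67000 + 22000 + 55000 = 144000
Overall mean = 43924000000 / 144000 = 305027.78

305000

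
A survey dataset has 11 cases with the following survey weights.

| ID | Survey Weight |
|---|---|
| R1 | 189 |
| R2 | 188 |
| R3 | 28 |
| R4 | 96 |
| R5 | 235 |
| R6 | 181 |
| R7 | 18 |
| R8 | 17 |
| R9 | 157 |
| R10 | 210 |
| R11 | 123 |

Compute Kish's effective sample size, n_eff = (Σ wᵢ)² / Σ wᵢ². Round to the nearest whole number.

8

Σ wᵢ = 189 + 188 + 28 + 96 + 235 + 181 + 18 + 17 + 157 + 210 + 123 = 1442
Σ wᵢ² = 253542
n_eff = 1442² / 253542 = 2079364 / 253542 = 8.2012605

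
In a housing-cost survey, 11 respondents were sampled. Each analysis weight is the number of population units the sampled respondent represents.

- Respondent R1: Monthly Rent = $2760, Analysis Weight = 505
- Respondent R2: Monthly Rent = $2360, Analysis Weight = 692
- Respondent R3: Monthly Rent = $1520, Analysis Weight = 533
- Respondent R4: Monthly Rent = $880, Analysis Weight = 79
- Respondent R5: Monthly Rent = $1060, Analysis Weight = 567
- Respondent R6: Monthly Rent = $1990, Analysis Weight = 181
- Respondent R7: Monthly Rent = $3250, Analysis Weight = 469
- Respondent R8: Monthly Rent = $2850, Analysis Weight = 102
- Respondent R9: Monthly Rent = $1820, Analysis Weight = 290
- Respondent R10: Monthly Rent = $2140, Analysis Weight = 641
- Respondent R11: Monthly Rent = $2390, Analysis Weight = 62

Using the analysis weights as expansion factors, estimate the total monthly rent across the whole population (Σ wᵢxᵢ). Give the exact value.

8730480

Weighted total = 2760×505 + 2360×692 + 1520×533 + 880×79 + 1060×567 + 1990×181 + 3250×469 + 2850×102 + 1820×290 + 2140×641 + 2390×62
  = 1393800 + 1633120 + 810160 + 69520 + 601020 + 360190 + 1524250 + 290700 + 527800 + 1371740 + 148180 = 8730480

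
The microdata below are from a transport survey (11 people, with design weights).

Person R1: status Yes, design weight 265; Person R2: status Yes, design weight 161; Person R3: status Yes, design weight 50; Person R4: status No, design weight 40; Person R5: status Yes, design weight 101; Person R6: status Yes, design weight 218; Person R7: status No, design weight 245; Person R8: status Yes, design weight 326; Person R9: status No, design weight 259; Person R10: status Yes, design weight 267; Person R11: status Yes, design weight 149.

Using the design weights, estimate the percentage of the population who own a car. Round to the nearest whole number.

74

Sum of weights for 'Yes' = 265 + 161 + 50 + 101 + 218 + 326 + 267 + 149 = 1537
Total weight = 265 + 161 + 50 + 40 + 101 + 218 + 245 + 326 + 259 + 267 + 149 = 2081
Weighted proportion = 1537 / 2081 = 0.73858722 → 73.858722%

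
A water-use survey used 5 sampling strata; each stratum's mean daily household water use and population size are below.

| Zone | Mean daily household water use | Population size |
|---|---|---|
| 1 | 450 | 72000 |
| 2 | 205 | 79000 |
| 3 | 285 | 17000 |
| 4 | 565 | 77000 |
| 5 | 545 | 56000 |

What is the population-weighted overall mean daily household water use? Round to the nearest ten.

420

Σ Nₕ·x̄ₕ = 450×72000 + 205×79000 + 285×17000 + 565×77000 + 545×56000
  = 32400000 + 16195000 + 4845000 + 43505000 + 30520000 = 127465000
Σ Nₕ = 72000 + 79000 + 17000 + 77000 + 56000 = 301000
Overall mean = 127465000 / 301000 = 423.47176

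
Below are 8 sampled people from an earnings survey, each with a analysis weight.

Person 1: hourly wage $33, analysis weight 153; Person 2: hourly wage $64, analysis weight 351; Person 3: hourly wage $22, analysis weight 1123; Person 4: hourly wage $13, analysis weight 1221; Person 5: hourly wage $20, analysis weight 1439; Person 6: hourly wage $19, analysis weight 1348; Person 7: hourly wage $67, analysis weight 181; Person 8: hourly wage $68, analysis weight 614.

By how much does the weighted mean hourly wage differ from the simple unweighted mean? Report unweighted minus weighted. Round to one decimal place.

Unweighted sum = 33 + 64 + 22 + 13 + 20 + 19 + 67 + 68 = 306
Unweighted mean = 306 / 8 = 38.25
Weighted sum = 33×153 + 64×351 + 22×1123 + 13×1221 + 20×1439 + 19×1348 + 67×181 + 68×614
  = 5049 + 22464 + 24706 + 15873 + 28780 + 25612 + 12127 + 41752 = 176363
Sum of weights = 153 + 351 + 1123 + 1221 + 1439 + 1348 + 181 + 614 = 6430
Weighted mean = 176363 / 6430 = 27.428149
Difference (unweighted minus weighted) = 10.821851

10.8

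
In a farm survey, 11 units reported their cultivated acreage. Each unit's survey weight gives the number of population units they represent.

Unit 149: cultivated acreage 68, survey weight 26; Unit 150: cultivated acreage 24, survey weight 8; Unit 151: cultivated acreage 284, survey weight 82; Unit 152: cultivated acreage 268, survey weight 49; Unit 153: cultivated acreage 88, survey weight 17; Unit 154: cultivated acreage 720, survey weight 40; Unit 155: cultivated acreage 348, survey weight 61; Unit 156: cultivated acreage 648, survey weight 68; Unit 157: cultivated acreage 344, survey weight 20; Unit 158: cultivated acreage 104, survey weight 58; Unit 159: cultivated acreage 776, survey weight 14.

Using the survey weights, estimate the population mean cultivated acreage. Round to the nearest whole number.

Weighted sum = 68×26 + 24×8 + 284×82 + 268×49 + 88×17 + 720×40 + 348×61 + 648×68 + 344×20 + 104×58 + 776×14
  = 157744
Sum of weights = 26 + 8 + 82 + 49 + 17 + 40 + 61 + 68 + 20 + 58 + 14 = 443
Weighted mean = 157744 / 443 = 356.08126

356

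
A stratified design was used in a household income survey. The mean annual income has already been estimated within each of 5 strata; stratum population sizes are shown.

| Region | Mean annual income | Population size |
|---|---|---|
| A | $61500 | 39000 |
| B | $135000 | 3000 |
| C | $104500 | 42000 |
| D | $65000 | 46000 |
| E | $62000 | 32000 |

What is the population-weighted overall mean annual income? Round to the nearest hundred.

75100

Σ Nₕ·x̄ₕ = 61500×39000 + 135000×3000 + 104500×42000 + 65000×46000 + 62000×32000
  = 2398500000 + 405000000 + 4389000000 + 2990000000 + 1984000000 = 12166500000
Σ Nₕ = 39000 + 3000 + 42000 + 46000 + 32000 = 162000
Overall mean = 12166500000 / 162000 = 75101.852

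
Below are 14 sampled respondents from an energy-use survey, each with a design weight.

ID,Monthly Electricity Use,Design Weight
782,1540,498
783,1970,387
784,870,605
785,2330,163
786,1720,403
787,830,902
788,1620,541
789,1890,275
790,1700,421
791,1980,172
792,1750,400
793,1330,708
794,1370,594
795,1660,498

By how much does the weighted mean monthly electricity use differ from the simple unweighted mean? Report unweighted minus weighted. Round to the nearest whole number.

Unweighted sum = 22560
Unweighted mean = 22560 / 14 = 1611.4286
Weighted sum = 9611800
Sum of weights = 6567
Weighted mean = 9611800 / 6567 = 1463.6516
Difference (unweighted minus weighted) = 147.77698

148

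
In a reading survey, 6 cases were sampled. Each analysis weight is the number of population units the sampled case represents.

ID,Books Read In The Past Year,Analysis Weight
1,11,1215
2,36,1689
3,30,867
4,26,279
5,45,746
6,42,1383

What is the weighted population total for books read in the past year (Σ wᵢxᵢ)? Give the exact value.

Weighted total = 199089

199089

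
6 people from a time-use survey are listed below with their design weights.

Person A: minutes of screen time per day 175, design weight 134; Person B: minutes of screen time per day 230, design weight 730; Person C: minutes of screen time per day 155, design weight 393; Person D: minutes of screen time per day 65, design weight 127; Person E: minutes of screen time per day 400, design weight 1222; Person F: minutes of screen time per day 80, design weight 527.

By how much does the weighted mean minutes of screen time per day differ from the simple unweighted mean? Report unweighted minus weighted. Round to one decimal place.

-68.5

Unweighted sum = 175 + 230 + 155 + 65 + 400 + 80 = 1105
Unweighted mean = 1105 / 6 = 184.16667
Weighted sum = 175×134 + 230×730 + 155×393 + 65×127 + 400×1222 + 80×527
  = 791480
Sum of weights = 134 + 730 + 393 + 127 + 1222 + 527 = 3133
Weighted mean = 791480 / 3133 = 252.62688
Difference (unweighted minus weighted) = -68.460209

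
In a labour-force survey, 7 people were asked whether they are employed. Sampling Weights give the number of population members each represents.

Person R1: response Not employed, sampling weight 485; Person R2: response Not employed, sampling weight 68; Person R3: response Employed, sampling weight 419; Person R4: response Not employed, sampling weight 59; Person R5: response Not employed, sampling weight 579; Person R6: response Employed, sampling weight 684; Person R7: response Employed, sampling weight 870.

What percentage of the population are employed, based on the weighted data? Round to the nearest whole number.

Sum of weights for 'Employed' = 419 + 684 + 870 = 1973
Total weight = 485 + 68 + 419 + 59 + 579 + 684 + 870 = 3164
Weighted proportion = 1973 / 3164 = 0.62357775 → 62.357775%

62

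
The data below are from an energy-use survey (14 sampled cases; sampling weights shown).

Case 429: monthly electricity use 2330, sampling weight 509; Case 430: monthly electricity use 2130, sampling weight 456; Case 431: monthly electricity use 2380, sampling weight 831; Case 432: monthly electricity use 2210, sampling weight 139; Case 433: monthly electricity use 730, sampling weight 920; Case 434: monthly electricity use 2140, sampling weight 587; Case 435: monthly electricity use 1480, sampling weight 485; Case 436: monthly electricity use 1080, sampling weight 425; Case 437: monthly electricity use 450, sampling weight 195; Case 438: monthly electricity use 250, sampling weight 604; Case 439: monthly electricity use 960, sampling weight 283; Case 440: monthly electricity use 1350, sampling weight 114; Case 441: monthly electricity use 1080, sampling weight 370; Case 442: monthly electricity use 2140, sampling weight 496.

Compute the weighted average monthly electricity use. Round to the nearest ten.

1510

Weighted sum = 9672170
Sum of weights = 6414
Weighted mean = 9672170 / 6414 = 1507.9779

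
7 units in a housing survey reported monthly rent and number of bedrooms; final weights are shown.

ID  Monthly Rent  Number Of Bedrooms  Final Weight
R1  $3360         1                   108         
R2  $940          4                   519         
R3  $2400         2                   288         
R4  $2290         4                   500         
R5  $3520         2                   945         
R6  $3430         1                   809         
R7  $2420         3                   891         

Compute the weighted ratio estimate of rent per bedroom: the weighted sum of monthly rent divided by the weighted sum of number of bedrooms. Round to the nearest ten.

1080

Σ wᵢ·y = 10944430
Σ wᵢ·x = 1×108 + 4×519 + 2×288 + 4×500 + 2×945 + 1×809 + 3×891
  = 108 + 2076 + 576 + 2000 + 1890 + 809 + 2673 = 10132
Ratio = 10944430 / 10132 = 1080.1846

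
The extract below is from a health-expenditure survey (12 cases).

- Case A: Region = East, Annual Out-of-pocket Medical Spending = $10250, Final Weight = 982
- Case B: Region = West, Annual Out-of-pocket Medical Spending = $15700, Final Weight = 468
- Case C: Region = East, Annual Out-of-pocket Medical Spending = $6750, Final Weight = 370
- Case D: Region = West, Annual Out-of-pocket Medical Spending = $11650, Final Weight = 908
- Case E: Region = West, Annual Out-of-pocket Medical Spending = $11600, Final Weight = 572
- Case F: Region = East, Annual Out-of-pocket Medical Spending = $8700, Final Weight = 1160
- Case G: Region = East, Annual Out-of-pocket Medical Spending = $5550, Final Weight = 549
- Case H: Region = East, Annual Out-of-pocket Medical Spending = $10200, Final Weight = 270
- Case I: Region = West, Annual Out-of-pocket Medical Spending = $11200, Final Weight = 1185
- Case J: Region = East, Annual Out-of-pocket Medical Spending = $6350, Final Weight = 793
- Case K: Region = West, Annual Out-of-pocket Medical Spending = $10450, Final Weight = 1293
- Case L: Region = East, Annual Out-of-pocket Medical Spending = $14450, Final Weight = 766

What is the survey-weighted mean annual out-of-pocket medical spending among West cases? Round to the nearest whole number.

11601

West rows: B, D, E, I, K
Weighted sum = 15700×468 + 11650×908 + 11600×572 + 11200×1185 + 10450×1293
  = 7347600 + 10578200 + 6635200 + 13272000 + 13511850 = 51344850
Sum of weights = 468 + 908 + 572 + 1185 + 1293 = 4426
Weighted mean = 51344850 / 4426 = 11600.734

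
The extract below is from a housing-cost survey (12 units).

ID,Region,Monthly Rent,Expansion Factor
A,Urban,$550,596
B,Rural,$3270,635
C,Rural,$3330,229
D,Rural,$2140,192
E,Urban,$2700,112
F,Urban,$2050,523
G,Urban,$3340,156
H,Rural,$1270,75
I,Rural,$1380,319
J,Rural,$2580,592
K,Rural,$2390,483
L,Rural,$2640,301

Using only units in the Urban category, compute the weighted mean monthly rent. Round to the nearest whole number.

1603

Urban rows: A, E, F, G
Weighted sum = 550×596 + 2700×112 + 2050×523 + 3340×156
  = 327800 + 302400 + 1072150 + 521040 = 2223390
Sum of weights = 596 + 112 + 523 + 156 = 1387
Weighted mean = 2223390 / 1387 = 1603.0209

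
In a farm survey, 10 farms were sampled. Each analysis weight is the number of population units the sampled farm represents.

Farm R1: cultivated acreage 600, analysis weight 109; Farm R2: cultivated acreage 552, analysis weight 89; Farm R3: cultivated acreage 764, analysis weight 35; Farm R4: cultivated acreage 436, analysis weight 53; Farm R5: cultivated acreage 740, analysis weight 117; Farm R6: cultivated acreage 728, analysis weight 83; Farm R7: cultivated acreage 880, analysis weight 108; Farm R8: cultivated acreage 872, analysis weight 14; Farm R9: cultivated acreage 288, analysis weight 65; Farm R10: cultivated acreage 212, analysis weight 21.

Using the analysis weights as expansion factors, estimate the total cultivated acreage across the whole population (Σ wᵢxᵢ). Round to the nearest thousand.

442000

Weighted total = 600×109 + 552×89 + 764×35 + 436×53 + 740×117 + 728×83 + 880×108 + 872×14 + 288×65 + 212×21
  = 65400 + 49128 + 26740 + 23108 + 86580 + 60424 + 95040 + 12208 + 18720 + 4452 = 441800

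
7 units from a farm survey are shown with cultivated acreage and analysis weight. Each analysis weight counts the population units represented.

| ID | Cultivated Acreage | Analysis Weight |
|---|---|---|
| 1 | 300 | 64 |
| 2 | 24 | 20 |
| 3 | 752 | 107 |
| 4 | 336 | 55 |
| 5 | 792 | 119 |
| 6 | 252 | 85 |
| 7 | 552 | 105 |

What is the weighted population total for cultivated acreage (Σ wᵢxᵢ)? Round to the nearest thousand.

Weighted total = 300×64 + 24×20 + 752×107 + 336×55 + 792×119 + 252×85 + 552×105
  = 19200 + 480 + 80464 + 18480 + 94248 + 21420 + 57960 = 292252

292000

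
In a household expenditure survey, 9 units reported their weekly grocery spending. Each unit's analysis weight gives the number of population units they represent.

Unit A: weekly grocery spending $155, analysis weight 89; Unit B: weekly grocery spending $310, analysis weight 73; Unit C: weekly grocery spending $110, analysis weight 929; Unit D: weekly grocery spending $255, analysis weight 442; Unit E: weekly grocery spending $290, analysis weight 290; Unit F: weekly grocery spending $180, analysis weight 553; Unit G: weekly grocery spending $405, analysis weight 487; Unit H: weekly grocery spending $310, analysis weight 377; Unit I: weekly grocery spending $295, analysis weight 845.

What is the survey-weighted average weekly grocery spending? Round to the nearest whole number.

Weighted sum = 155×89 + 310×73 + 110×929 + 255×442 + 290×290 + 180×553 + 405×487 + 310×377 + 295×845
  = 13795 + 22630 + 102190 + 112710 + 84100 + 99540 + 197235 + 116870 + 249275 = 998345
Sum of weights = 89 + 73 + 929 + 442 + 290 + 553 + 487 + 377 + 845 = 4085
Weighted mean = 998345 / 4085 = 244.3929

244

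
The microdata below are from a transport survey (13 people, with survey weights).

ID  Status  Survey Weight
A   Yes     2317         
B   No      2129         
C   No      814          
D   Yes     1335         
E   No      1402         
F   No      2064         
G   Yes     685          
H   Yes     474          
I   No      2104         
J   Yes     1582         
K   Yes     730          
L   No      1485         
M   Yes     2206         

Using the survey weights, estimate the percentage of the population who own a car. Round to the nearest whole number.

Sum of weights for 'Yes' = 2317 + 1335 + 685 + 474 + 1582 + 730 + 2206 = 9329
Total weight = 19327
Weighted proportion = 9329 / 19327 = 0.48269261 → 48.269261%

48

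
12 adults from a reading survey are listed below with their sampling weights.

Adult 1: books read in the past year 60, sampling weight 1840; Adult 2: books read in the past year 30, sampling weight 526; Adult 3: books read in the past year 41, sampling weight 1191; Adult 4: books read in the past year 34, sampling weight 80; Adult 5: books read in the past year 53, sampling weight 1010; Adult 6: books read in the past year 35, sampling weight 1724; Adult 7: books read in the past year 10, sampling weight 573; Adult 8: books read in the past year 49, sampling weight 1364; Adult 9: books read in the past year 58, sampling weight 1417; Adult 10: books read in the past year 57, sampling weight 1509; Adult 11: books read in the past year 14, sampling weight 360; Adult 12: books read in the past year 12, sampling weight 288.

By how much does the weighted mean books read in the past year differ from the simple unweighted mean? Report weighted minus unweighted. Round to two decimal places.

7.77

Unweighted sum = 60 + 30 + 41 + 34 + 53 + 35 + 10 + 49 + 58 + 57 + 14 + 12 = 453
Unweighted mean = 453 / 12 = 37.75
Weighted sum = 540862
Sum of weights = 1840 + 526 + 1191 + 80 + 1010 + 1724 + 573 + 1364 + 1417 + 1509 + 360 + 288 = 11882
Weighted mean = 540862 / 11882 = 45.519441
Difference (weighted minus unweighted) = 7.7694412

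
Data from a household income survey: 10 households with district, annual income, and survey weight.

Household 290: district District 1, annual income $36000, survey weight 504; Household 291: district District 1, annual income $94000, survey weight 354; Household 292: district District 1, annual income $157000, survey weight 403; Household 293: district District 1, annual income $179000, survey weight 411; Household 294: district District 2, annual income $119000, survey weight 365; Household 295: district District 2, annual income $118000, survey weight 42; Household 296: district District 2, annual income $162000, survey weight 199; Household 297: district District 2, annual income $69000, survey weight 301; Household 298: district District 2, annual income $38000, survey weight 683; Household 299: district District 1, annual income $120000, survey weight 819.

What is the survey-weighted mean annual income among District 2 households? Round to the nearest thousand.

District 2 rows: 294, 295, 296, 297, 298
Weighted sum = 119000×365 + 118000×42 + 162000×199 + 69000×301 + 38000×683
  = 43435000 + 4956000 + 32238000 + 20769000 + 25954000 = 127352000
Sum of weights = 365 + 42 + 199 + 301 + 683 = 1590
Weighted mean = 127352000 / 1590 = 80095.597

80000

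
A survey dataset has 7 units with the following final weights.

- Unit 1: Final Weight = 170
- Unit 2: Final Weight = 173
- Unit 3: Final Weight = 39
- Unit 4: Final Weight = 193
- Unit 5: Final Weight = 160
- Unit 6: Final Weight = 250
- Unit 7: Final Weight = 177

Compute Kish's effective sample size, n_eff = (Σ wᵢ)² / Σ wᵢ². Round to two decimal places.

6.22

Σ wᵢ = 170 + 173 + 39 + 193 + 160 + 250 + 177 = 1162
Σ wᵢ² = 28900 + 29929 + 1521 + 37249 + 25600 + 62500 + 31329 = 217028
n_eff = 1162² / 217028 = 1350244 / 217028 = 6.2215198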